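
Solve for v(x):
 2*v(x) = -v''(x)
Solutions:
 v(x) = C1*sin(sqrt(2)*x) + C2*cos(sqrt(2)*x)


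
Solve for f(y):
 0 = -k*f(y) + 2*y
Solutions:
 f(y) = 2*y/k


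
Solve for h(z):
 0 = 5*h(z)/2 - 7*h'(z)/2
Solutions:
 h(z) = C1*exp(5*z/7)


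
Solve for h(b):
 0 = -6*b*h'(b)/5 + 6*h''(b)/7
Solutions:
 h(b) = C1 + C2*erfi(sqrt(70)*b/10)


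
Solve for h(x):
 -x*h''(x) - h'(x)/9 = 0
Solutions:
 h(x) = C1 + C2*x^(8/9)


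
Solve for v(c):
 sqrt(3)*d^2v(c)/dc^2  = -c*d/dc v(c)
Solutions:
 v(c) = C1 + C2*erf(sqrt(2)*3^(3/4)*c/6)


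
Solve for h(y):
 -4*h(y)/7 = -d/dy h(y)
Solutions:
 h(y) = C1*exp(4*y/7)


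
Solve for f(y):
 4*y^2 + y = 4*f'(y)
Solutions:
 f(y) = C1 + y^3/3 + y^2/8


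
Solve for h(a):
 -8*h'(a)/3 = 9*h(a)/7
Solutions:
 h(a) = C1*exp(-27*a/56)


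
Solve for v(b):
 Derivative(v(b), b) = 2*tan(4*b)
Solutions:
 v(b) = C1 - log(cos(4*b))/2


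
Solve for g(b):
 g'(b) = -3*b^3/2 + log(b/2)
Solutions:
 g(b) = C1 - 3*b^4/8 + b*log(b) - b - b*log(2)


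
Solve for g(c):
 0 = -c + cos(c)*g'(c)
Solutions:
 g(c) = C1 + Integral(c/cos(c), c)


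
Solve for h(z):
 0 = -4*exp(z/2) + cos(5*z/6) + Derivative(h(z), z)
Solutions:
 h(z) = C1 + 8*exp(z/2) - 6*sin(5*z/6)/5


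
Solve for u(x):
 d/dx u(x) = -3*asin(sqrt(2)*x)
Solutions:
 u(x) = C1 - 3*x*asin(sqrt(2)*x) - 3*sqrt(2)*sqrt(1 - 2*x^2)/2


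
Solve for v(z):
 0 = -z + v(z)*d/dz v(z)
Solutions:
 v(z) = -sqrt(C1 + z^2)
 v(z) = sqrt(C1 + z^2)


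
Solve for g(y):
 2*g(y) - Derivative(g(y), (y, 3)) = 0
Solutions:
 g(y) = C3*exp(2^(1/3)*y) + (C1*sin(2^(1/3)*sqrt(3)*y/2) + C2*cos(2^(1/3)*sqrt(3)*y/2))*exp(-2^(1/3)*y/2)


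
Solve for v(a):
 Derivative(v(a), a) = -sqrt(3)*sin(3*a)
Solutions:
 v(a) = C1 + sqrt(3)*cos(3*a)/3


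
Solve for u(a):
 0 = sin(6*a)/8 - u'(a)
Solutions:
 u(a) = C1 - cos(6*a)/48


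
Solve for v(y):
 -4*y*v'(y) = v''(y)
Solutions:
 v(y) = C1 + C2*erf(sqrt(2)*y)


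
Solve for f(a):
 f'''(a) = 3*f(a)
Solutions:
 f(a) = C3*exp(3^(1/3)*a) + (C1*sin(3^(5/6)*a/2) + C2*cos(3^(5/6)*a/2))*exp(-3^(1/3)*a/2)


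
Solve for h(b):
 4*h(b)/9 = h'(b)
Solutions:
 h(b) = C1*exp(4*b/9)


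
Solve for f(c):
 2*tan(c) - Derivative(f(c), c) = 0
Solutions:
 f(c) = C1 - 2*log(cos(c))


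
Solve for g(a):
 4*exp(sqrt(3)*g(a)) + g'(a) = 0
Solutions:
 g(a) = sqrt(3)*(2*log(1/(C1 + 4*a)) - log(3))/6


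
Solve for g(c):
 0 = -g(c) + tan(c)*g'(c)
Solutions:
 g(c) = C1*sin(c)


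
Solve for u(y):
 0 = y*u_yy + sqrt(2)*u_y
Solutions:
 u(y) = C1 + C2*y^(1 - sqrt(2))


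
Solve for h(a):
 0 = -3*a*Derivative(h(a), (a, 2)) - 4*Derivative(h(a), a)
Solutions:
 h(a) = C1 + C2/a^(1/3)


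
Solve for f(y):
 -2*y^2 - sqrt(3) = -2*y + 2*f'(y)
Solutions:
 f(y) = C1 - y^3/3 + y^2/2 - sqrt(3)*y/2


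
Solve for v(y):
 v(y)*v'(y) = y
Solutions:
 v(y) = -sqrt(C1 + y^2)
 v(y) = sqrt(C1 + y^2)


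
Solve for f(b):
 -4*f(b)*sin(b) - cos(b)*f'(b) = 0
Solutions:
 f(b) = C1*cos(b)^4


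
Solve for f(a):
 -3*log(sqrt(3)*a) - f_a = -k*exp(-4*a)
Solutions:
 f(a) = C1 - 3*a*log(a) + a*(3 - 3*log(3)/2) - k*exp(-4*a)/4


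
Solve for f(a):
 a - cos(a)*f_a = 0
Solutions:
 f(a) = C1 + Integral(a/cos(a), a)


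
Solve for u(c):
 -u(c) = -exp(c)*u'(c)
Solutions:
 u(c) = C1*exp(-exp(-c))


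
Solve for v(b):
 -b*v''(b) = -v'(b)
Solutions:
 v(b) = C1 + C2*b^2


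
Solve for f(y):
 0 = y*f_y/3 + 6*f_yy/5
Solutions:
 f(y) = C1 + C2*erf(sqrt(5)*y/6)


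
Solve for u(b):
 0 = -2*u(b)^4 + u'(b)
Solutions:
 u(b) = (-1/(C1 + 6*b))^(1/3)
 u(b) = (-1/(C1 + 2*b))^(1/3)*(-3^(2/3) - 3*3^(1/6)*I)/6
 u(b) = (-1/(C1 + 2*b))^(1/3)*(-3^(2/3) + 3*3^(1/6)*I)/6


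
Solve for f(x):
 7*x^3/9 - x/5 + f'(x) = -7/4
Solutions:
 f(x) = C1 - 7*x^4/36 + x^2/10 - 7*x/4


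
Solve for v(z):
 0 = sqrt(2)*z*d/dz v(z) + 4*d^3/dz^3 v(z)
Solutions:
 v(z) = C1 + Integral(C2*airyai(-sqrt(2)*z/2) + C3*airybi(-sqrt(2)*z/2), z)


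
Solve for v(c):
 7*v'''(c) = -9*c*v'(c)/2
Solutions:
 v(c) = C1 + Integral(C2*airyai(-42^(2/3)*c/14) + C3*airybi(-42^(2/3)*c/14), c)


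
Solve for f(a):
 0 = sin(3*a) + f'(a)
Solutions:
 f(a) = C1 + cos(3*a)/3


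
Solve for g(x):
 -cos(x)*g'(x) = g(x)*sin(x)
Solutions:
 g(x) = C1*cos(x)


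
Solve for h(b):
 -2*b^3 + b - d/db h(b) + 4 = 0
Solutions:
 h(b) = C1 - b^4/2 + b^2/2 + 4*b


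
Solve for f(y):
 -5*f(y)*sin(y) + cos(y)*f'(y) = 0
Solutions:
 f(y) = C1/cos(y)^5


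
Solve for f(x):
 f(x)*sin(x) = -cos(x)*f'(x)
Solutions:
 f(x) = C1*cos(x)


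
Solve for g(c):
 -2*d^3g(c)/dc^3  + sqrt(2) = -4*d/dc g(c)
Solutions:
 g(c) = C1 + C2*exp(-sqrt(2)*c) + C3*exp(sqrt(2)*c) - sqrt(2)*c/4


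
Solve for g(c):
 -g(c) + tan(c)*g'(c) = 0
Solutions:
 g(c) = C1*sin(c)


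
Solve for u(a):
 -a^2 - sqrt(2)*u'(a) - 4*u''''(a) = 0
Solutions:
 u(a) = C1 + C4*exp(-sqrt(2)*a/2) - sqrt(2)*a^3/6 + (C2*sin(sqrt(6)*a/4) + C3*cos(sqrt(6)*a/4))*exp(sqrt(2)*a/4)


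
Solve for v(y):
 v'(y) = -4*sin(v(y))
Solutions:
 v(y) = -acos((-C1 - exp(8*y))/(C1 - exp(8*y))) + 2*pi
 v(y) = acos((-C1 - exp(8*y))/(C1 - exp(8*y)))


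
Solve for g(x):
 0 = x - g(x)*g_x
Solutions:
 g(x) = -sqrt(C1 + x^2)
 g(x) = sqrt(C1 + x^2)


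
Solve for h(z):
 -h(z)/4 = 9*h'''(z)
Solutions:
 h(z) = C3*exp(-6^(1/3)*z/6) + (C1*sin(2^(1/3)*3^(5/6)*z/12) + C2*cos(2^(1/3)*3^(5/6)*z/12))*exp(6^(1/3)*z/12)


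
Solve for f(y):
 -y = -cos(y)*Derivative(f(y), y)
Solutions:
 f(y) = C1 + Integral(y/cos(y), y)


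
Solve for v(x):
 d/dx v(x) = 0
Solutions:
 v(x) = C1


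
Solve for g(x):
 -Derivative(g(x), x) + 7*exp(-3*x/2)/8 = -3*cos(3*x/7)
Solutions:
 g(x) = C1 + 7*sin(3*x/7) - 7*exp(-3*x/2)/12


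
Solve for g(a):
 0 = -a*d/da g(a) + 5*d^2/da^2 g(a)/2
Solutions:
 g(a) = C1 + C2*erfi(sqrt(5)*a/5)


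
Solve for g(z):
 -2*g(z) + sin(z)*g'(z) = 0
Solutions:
 g(z) = C1*(cos(z) - 1)/(cos(z) + 1)


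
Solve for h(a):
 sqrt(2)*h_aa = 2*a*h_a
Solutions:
 h(a) = C1 + C2*erfi(2^(3/4)*a/2)


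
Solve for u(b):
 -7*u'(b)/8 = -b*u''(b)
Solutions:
 u(b) = C1 + C2*b^(15/8)


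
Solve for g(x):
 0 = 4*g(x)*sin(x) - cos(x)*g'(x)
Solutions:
 g(x) = C1/cos(x)^4


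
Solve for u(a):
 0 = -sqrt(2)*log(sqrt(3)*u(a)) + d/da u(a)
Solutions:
 -sqrt(2)*Integral(1/(2*log(_y) + log(3)), (_y, u(a))) = C1 - a


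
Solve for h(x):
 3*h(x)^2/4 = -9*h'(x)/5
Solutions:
 h(x) = 12/(C1 + 5*x)


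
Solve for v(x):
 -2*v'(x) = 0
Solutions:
 v(x) = C1


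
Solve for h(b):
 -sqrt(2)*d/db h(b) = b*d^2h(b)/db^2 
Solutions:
 h(b) = C1 + C2*b^(1 - sqrt(2))


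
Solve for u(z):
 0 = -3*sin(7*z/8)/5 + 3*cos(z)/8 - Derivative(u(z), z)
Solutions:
 u(z) = C1 + 3*sin(z)/8 + 24*cos(7*z/8)/35


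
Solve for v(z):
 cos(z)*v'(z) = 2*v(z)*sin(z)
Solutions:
 v(z) = C1/cos(z)^2


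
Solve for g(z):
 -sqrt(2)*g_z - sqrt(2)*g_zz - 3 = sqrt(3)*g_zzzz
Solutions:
 g(z) = C1 + C2*exp(-z*(-2^(5/6)*3^(1/6)*(9 + sqrt(4*sqrt(6) + 81))^(1/3) + 2*2^(2/3)*3^(1/3)/(9 + sqrt(4*sqrt(6) + 81))^(1/3))/12)*sin(z*(2*2^(2/3)*3^(5/6)/(9 + sqrt(4*sqrt(6) + 81))^(1/3) + 2^(5/6)*3^(2/3)*(9 + sqrt(4*sqrt(6) + 81))^(1/3))/12) + C3*exp(-z*(-2^(5/6)*3^(1/6)*(9 + sqrt(4*sqrt(6) + 81))^(1/3) + 2*2^(2/3)*3^(1/3)/(9 + sqrt(4*sqrt(6) + 81))^(1/3))/12)*cos(z*(2*2^(2/3)*3^(5/6)/(9 + sqrt(4*sqrt(6) + 81))^(1/3) + 2^(5/6)*3^(2/3)*(9 + sqrt(4*sqrt(6) + 81))^(1/3))/12) + C4*exp(z*(-2^(5/6)*3^(1/6)*(9 + sqrt(4*sqrt(6) + 81))^(1/3) + 2*2^(2/3)*3^(1/3)/(9 + sqrt(4*sqrt(6) + 81))^(1/3))/6) - 3*sqrt(2)*z/2


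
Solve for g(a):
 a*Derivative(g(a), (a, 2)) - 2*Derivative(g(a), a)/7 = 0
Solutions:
 g(a) = C1 + C2*a^(9/7)


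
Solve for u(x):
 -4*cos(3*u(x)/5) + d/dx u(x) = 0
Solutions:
 -4*x - 5*log(sin(3*u(x)/5) - 1)/6 + 5*log(sin(3*u(x)/5) + 1)/6 = C1


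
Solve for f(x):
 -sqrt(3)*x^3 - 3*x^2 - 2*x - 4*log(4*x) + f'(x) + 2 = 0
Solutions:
 f(x) = C1 + sqrt(3)*x^4/4 + x^3 + x^2 + 4*x*log(x) - 6*x + x*log(256)


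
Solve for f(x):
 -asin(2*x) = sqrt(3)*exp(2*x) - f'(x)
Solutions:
 f(x) = C1 + x*asin(2*x) + sqrt(1 - 4*x^2)/2 + sqrt(3)*exp(2*x)/2


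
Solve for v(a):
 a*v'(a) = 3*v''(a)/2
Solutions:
 v(a) = C1 + C2*erfi(sqrt(3)*a/3)


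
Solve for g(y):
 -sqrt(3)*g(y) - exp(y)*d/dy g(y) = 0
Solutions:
 g(y) = C1*exp(sqrt(3)*exp(-y))


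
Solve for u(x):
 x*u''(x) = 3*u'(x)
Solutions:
 u(x) = C1 + C2*x^4


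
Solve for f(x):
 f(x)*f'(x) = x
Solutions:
 f(x) = -sqrt(C1 + x^2)
 f(x) = sqrt(C1 + x^2)


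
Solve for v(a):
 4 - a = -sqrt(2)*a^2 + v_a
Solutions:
 v(a) = C1 + sqrt(2)*a^3/3 - a^2/2 + 4*a


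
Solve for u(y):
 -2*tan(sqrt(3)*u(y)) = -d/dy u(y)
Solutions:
 u(y) = sqrt(3)*(pi - asin(C1*exp(2*sqrt(3)*y)))/3
 u(y) = sqrt(3)*asin(C1*exp(2*sqrt(3)*y))/3


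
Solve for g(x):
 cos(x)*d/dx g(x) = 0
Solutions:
 g(x) = C1


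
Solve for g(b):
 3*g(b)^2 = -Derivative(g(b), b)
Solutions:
 g(b) = 1/(C1 + 3*b)


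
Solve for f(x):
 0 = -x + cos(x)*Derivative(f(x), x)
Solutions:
 f(x) = C1 + Integral(x/cos(x), x)


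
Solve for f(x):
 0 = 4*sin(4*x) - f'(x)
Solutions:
 f(x) = C1 - cos(4*x)


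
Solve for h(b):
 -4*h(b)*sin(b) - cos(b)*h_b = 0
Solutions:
 h(b) = C1*cos(b)^4


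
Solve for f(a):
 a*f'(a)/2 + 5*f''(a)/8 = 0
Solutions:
 f(a) = C1 + C2*erf(sqrt(10)*a/5)


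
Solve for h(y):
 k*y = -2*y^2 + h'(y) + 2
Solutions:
 h(y) = C1 + k*y^2/2 + 2*y^3/3 - 2*y


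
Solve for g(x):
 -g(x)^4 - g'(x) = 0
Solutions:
 g(x) = (-3^(2/3) - 3*3^(1/6)*I)*(1/(C1 + x))^(1/3)/6
 g(x) = (-3^(2/3) + 3*3^(1/6)*I)*(1/(C1 + x))^(1/3)/6
 g(x) = (1/(C1 + 3*x))^(1/3)


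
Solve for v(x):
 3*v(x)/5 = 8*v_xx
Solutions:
 v(x) = C1*exp(-sqrt(30)*x/20) + C2*exp(sqrt(30)*x/20)


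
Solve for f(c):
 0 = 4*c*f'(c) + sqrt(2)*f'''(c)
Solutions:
 f(c) = C1 + Integral(C2*airyai(-sqrt(2)*c) + C3*airybi(-sqrt(2)*c), c)


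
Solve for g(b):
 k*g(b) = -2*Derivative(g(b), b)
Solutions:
 g(b) = C1*exp(-b*k/2)


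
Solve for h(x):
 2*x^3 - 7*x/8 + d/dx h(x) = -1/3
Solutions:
 h(x) = C1 - x^4/2 + 7*x^2/16 - x/3


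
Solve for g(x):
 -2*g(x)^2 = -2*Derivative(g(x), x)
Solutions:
 g(x) = -1/(C1 + x)


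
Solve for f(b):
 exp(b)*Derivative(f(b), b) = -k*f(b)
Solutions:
 f(b) = C1*exp(k*exp(-b))


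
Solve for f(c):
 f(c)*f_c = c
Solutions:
 f(c) = -sqrt(C1 + c^2)
 f(c) = sqrt(C1 + c^2)


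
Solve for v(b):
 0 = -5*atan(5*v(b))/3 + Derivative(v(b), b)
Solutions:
 Integral(1/atan(5*_y), (_y, v(b))) = C1 + 5*b/3


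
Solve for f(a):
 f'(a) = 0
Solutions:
 f(a) = C1


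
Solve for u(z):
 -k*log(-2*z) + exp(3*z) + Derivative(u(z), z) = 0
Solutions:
 u(z) = C1 + k*z*log(-z) + k*z*(-1 + log(2)) - exp(3*z)/3


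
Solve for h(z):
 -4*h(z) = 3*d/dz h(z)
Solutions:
 h(z) = C1*exp(-4*z/3)


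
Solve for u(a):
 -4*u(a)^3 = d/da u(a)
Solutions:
 u(a) = -sqrt(2)*sqrt(-1/(C1 - 4*a))/2
 u(a) = sqrt(2)*sqrt(-1/(C1 - 4*a))/2


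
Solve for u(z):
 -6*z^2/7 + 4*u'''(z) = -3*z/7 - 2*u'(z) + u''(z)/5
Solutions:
 u(z) = C1 + z^3/7 - 9*z^2/140 - 1209*z/700 + (C2*sin(sqrt(799)*z/40) + C3*cos(sqrt(799)*z/40))*exp(z/40)


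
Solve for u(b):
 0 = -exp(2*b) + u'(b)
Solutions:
 u(b) = C1 + exp(2*b)/2


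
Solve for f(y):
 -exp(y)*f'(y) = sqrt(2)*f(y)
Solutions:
 f(y) = C1*exp(sqrt(2)*exp(-y))


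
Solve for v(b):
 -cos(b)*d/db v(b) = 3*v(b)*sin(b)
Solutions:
 v(b) = C1*cos(b)^3


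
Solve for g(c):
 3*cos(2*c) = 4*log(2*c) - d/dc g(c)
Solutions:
 g(c) = C1 + 4*c*log(c) - 4*c + 4*c*log(2) - 3*sin(2*c)/2


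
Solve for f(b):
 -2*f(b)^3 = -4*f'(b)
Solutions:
 f(b) = -sqrt(-1/(C1 + b))
 f(b) = sqrt(-1/(C1 + b))


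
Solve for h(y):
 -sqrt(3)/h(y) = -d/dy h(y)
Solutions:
 h(y) = -sqrt(C1 + 2*sqrt(3)*y)
 h(y) = sqrt(C1 + 2*sqrt(3)*y)


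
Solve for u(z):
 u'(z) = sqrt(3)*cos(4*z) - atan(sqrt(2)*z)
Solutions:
 u(z) = C1 - z*atan(sqrt(2)*z) + sqrt(2)*log(2*z^2 + 1)/4 + sqrt(3)*sin(4*z)/4


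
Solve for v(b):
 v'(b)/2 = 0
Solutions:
 v(b) = C1


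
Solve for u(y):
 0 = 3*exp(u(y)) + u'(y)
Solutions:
 u(y) = log(1/(C1 + 3*y))


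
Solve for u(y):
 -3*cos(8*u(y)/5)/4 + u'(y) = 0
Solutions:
 -3*y/4 - 5*log(sin(8*u(y)/5) - 1)/16 + 5*log(sin(8*u(y)/5) + 1)/16 = C1


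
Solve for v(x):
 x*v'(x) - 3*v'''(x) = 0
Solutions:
 v(x) = C1 + Integral(C2*airyai(3^(2/3)*x/3) + C3*airybi(3^(2/3)*x/3), x)


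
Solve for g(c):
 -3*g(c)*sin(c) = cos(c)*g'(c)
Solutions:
 g(c) = C1*cos(c)^3


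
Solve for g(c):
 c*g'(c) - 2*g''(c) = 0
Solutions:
 g(c) = C1 + C2*erfi(c/2)


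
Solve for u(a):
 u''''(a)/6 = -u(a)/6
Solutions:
 u(a) = (C1*sin(sqrt(2)*a/2) + C2*cos(sqrt(2)*a/2))*exp(-sqrt(2)*a/2) + (C3*sin(sqrt(2)*a/2) + C4*cos(sqrt(2)*a/2))*exp(sqrt(2)*a/2)


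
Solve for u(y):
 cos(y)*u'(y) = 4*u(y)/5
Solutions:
 u(y) = C1*(sin(y) + 1)^(2/5)/(sin(y) - 1)^(2/5)


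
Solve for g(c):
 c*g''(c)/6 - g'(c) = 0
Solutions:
 g(c) = C1 + C2*c^7


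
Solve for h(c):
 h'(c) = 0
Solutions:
 h(c) = C1


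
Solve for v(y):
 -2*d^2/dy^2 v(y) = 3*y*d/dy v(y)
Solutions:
 v(y) = C1 + C2*erf(sqrt(3)*y/2)


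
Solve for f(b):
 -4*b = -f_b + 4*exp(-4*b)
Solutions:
 f(b) = C1 + 2*b^2 - exp(-4*b)


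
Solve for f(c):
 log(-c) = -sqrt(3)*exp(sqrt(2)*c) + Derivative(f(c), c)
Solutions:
 f(c) = C1 + c*log(-c) - c + sqrt(6)*exp(sqrt(2)*c)/2


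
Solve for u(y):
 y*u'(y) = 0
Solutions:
 u(y) = C1


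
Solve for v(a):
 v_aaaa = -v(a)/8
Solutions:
 v(a) = (C1*sin(2^(3/4)*a/4) + C2*cos(2^(3/4)*a/4))*exp(-2^(3/4)*a/4) + (C3*sin(2^(3/4)*a/4) + C4*cos(2^(3/4)*a/4))*exp(2^(3/4)*a/4)


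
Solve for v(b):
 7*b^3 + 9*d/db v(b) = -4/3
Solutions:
 v(b) = C1 - 7*b^4/36 - 4*b/27


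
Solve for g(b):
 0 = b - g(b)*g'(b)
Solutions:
 g(b) = -sqrt(C1 + b^2)
 g(b) = sqrt(C1 + b^2)


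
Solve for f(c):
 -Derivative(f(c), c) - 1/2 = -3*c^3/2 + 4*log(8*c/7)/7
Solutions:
 f(c) = C1 + 3*c^4/8 - 4*c*log(c)/7 - 12*c*log(2)/7 + c/14 + 4*c*log(7)/7


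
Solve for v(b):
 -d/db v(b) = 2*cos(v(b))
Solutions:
 v(b) = pi - asin((C1 + exp(4*b))/(C1 - exp(4*b)))
 v(b) = asin((C1 + exp(4*b))/(C1 - exp(4*b)))


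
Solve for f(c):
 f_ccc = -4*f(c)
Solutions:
 f(c) = C3*exp(-2^(2/3)*c) + (C1*sin(2^(2/3)*sqrt(3)*c/2) + C2*cos(2^(2/3)*sqrt(3)*c/2))*exp(2^(2/3)*c/2)


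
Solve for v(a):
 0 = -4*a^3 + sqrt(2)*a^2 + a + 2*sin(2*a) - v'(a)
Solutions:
 v(a) = C1 - a^4 + sqrt(2)*a^3/3 + a^2/2 - cos(2*a)


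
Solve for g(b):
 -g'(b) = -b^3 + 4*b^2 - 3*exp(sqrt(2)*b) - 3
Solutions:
 g(b) = C1 + b^4/4 - 4*b^3/3 + 3*b + 3*sqrt(2)*exp(sqrt(2)*b)/2


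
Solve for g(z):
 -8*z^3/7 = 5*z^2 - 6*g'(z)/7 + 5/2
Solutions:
 g(z) = C1 + z^4/3 + 35*z^3/18 + 35*z/12


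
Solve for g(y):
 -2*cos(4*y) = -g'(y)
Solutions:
 g(y) = C1 + sin(4*y)/2


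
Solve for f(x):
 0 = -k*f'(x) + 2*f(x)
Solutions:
 f(x) = C1*exp(2*x/k)


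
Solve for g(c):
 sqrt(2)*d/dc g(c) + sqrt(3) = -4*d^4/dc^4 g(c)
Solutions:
 g(c) = C1 + C4*exp(-sqrt(2)*c/2) - sqrt(6)*c/2 + (C2*sin(sqrt(6)*c/4) + C3*cos(sqrt(6)*c/4))*exp(sqrt(2)*c/4)


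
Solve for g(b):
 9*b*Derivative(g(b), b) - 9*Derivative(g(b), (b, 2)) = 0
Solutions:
 g(b) = C1 + C2*erfi(sqrt(2)*b/2)


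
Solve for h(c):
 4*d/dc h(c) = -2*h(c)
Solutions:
 h(c) = C1*exp(-c/2)


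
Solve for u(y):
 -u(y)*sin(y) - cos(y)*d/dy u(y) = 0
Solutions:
 u(y) = C1*cos(y)


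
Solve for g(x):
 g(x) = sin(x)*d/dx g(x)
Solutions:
 g(x) = C1*sqrt(cos(x) - 1)/sqrt(cos(x) + 1)


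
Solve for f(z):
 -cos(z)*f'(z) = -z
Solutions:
 f(z) = C1 + Integral(z/cos(z), z)


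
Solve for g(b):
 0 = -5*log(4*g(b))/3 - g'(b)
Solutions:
 3*Integral(1/(log(_y) + 2*log(2)), (_y, g(b)))/5 = C1 - b


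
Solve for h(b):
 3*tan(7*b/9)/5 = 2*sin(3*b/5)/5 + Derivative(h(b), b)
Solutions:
 h(b) = C1 - 27*log(cos(7*b/9))/35 + 2*cos(3*b/5)/3


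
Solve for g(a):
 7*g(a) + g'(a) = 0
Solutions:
 g(a) = C1*exp(-7*a)


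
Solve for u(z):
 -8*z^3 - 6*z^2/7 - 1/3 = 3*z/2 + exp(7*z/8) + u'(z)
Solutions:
 u(z) = C1 - 2*z^4 - 2*z^3/7 - 3*z^2/4 - z/3 - 8*exp(7*z/8)/7


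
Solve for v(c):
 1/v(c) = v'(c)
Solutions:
 v(c) = -sqrt(C1 + 2*c)
 v(c) = sqrt(C1 + 2*c)


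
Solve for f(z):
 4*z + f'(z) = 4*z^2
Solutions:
 f(z) = C1 + 4*z^3/3 - 2*z^2


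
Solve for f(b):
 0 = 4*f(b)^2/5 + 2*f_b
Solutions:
 f(b) = 5/(C1 + 2*b)


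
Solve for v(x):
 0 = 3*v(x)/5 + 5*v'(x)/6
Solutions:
 v(x) = C1*exp(-18*x/25)


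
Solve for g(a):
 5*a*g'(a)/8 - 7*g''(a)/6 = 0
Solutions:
 g(a) = C1 + C2*erfi(sqrt(210)*a/28)


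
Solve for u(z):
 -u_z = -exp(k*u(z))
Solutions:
 u(z) = Piecewise((log(-1/(C1*k + k*z))/k, Ne(k, 0)), (nan, True))
 u(z) = Piecewise((C1 + z, Eq(k, 0)), (nan, True))


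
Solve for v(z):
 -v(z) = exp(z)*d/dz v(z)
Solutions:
 v(z) = C1*exp(exp(-z))


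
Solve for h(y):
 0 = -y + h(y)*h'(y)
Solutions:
 h(y) = -sqrt(C1 + y^2)
 h(y) = sqrt(C1 + y^2)


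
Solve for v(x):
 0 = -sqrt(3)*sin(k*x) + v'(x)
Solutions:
 v(x) = C1 - sqrt(3)*cos(k*x)/k


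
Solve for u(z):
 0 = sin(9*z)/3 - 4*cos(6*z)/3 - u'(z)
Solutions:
 u(z) = C1 - 2*sin(6*z)/9 - cos(9*z)/27


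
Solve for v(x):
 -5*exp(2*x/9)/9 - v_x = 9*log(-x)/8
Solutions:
 v(x) = C1 - 9*x*log(-x)/8 + 9*x/8 - 5*exp(2*x/9)/2


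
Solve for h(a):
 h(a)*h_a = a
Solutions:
 h(a) = -sqrt(C1 + a^2)
 h(a) = sqrt(C1 + a^2)


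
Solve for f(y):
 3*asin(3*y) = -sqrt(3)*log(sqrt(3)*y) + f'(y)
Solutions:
 f(y) = C1 + sqrt(3)*y*(log(y) - 1) + 3*y*asin(3*y) + sqrt(3)*y*log(3)/2 + sqrt(1 - 9*y^2)


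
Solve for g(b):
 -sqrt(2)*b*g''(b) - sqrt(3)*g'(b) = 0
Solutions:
 g(b) = C1 + C2*b^(1 - sqrt(6)/2)


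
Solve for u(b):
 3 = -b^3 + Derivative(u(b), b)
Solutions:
 u(b) = C1 + b^4/4 + 3*b


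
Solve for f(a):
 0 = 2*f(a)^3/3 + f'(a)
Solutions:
 f(a) = -sqrt(6)*sqrt(-1/(C1 - 2*a))/2
 f(a) = sqrt(6)*sqrt(-1/(C1 - 2*a))/2


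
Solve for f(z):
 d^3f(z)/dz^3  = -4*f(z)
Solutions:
 f(z) = C3*exp(-2^(2/3)*z) + (C1*sin(2^(2/3)*sqrt(3)*z/2) + C2*cos(2^(2/3)*sqrt(3)*z/2))*exp(2^(2/3)*z/2)


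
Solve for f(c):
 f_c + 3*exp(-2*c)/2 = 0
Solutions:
 f(c) = C1 + 3*exp(-2*c)/4


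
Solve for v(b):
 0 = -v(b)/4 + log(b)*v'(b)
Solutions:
 v(b) = C1*exp(li(b)/4)


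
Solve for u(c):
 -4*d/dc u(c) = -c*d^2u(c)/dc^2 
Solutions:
 u(c) = C1 + C2*c^5


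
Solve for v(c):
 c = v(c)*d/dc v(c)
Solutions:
 v(c) = -sqrt(C1 + c^2)
 v(c) = sqrt(C1 + c^2)


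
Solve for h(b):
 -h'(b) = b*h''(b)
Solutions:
 h(b) = C1 + C2*log(b)


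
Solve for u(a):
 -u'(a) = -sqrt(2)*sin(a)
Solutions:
 u(a) = C1 - sqrt(2)*cos(a)


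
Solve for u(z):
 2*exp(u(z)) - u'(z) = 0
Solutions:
 u(z) = log(-1/(C1 + 2*z))


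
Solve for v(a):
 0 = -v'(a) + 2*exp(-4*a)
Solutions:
 v(a) = C1 - exp(-4*a)/2


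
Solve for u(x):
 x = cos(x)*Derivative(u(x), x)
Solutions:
 u(x) = C1 + Integral(x/cos(x), x)


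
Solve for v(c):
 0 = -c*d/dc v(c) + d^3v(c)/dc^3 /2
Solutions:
 v(c) = C1 + Integral(C2*airyai(2^(1/3)*c) + C3*airybi(2^(1/3)*c), c)


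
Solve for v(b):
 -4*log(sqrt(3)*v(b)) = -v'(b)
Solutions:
 -Integral(1/(2*log(_y) + log(3)), (_y, v(b)))/2 = C1 - b


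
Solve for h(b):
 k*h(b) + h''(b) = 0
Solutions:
 h(b) = C1*exp(-b*sqrt(-k)) + C2*exp(b*sqrt(-k))


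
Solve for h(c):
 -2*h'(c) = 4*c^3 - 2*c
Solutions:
 h(c) = C1 - c^4/2 + c^2/2


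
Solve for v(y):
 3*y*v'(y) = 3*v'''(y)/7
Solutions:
 v(y) = C1 + Integral(C2*airyai(7^(1/3)*y) + C3*airybi(7^(1/3)*y), y)


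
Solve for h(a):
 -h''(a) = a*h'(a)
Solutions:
 h(a) = C1 + C2*erf(sqrt(2)*a/2)


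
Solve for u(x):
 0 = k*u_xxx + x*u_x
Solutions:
 u(x) = C1 + Integral(C2*airyai(x*(-1/k)^(1/3)) + C3*airybi(x*(-1/k)^(1/3)), x)


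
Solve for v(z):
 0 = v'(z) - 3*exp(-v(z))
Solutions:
 v(z) = log(C1 + 3*z)


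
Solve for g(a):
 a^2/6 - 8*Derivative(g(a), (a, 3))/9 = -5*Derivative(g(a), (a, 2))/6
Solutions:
 g(a) = C1 + C2*a + C3*exp(15*a/16) - a^4/60 - 16*a^3/225 - 256*a^2/1125


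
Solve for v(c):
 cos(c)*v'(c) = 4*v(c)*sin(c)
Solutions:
 v(c) = C1/cos(c)^4


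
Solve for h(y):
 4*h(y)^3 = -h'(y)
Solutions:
 h(y) = -sqrt(2)*sqrt(-1/(C1 - 4*y))/2
 h(y) = sqrt(2)*sqrt(-1/(C1 - 4*y))/2


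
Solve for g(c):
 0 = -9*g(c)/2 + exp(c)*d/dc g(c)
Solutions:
 g(c) = C1*exp(-9*exp(-c)/2)


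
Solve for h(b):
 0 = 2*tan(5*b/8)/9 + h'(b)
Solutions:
 h(b) = C1 + 16*log(cos(5*b/8))/45


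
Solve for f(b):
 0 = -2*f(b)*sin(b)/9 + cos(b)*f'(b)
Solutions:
 f(b) = C1/cos(b)^(2/9)


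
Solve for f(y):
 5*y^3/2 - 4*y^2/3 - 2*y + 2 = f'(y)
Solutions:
 f(y) = C1 + 5*y^4/8 - 4*y^3/9 - y^2 + 2*y


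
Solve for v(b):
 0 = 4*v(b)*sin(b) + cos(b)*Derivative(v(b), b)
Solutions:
 v(b) = C1*cos(b)^4


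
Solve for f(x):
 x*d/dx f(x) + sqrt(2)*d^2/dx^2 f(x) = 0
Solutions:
 f(x) = C1 + C2*erf(2^(1/4)*x/2)


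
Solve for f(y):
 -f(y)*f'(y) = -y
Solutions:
 f(y) = -sqrt(C1 + y^2)
 f(y) = sqrt(C1 + y^2)


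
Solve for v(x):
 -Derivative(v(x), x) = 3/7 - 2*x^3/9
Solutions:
 v(x) = C1 + x^4/18 - 3*x/7


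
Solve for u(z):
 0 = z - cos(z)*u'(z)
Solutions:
 u(z) = C1 + Integral(z/cos(z), z)


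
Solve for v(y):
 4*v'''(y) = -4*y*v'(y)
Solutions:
 v(y) = C1 + Integral(C2*airyai(-y) + C3*airybi(-y), y)


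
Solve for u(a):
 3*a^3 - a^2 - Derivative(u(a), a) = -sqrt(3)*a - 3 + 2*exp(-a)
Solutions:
 u(a) = C1 + 3*a^4/4 - a^3/3 + sqrt(3)*a^2/2 + 3*a + 2*exp(-a)


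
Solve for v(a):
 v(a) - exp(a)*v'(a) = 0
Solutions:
 v(a) = C1*exp(-exp(-a))


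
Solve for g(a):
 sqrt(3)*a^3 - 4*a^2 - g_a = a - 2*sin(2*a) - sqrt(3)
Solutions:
 g(a) = C1 + sqrt(3)*a^4/4 - 4*a^3/3 - a^2/2 + sqrt(3)*a - cos(2*a)


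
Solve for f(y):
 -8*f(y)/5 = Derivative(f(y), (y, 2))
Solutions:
 f(y) = C1*sin(2*sqrt(10)*y/5) + C2*cos(2*sqrt(10)*y/5)


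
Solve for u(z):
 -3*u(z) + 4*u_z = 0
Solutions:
 u(z) = C1*exp(3*z/4)


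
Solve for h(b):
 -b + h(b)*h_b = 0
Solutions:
 h(b) = -sqrt(C1 + b^2)
 h(b) = sqrt(C1 + b^2)


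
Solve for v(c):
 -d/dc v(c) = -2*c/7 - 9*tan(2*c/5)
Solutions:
 v(c) = C1 + c^2/7 - 45*log(cos(2*c/5))/2


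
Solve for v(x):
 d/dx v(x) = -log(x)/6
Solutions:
 v(x) = C1 - x*log(x)/6 + x/6


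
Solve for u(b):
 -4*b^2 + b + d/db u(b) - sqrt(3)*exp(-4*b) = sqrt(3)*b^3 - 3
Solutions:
 u(b) = C1 + sqrt(3)*b^4/4 + 4*b^3/3 - b^2/2 - 3*b - sqrt(3)*exp(-4*b)/4


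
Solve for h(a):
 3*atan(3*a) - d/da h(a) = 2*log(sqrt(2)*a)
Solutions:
 h(a) = C1 - 2*a*log(a) + 3*a*atan(3*a) - a*log(2) + 2*a - log(9*a^2 + 1)/2


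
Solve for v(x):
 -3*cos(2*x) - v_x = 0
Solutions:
 v(x) = C1 - 3*sin(2*x)/2


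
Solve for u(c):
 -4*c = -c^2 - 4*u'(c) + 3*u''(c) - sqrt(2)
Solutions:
 u(c) = C1 + C2*exp(4*c/3) - c^3/12 + 5*c^2/16 - sqrt(2)*c/4 + 15*c/32


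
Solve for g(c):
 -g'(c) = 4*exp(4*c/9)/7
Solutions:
 g(c) = C1 - 9*exp(4*c/9)/7


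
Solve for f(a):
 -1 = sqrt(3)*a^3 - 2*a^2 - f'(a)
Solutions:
 f(a) = C1 + sqrt(3)*a^4/4 - 2*a^3/3 + a


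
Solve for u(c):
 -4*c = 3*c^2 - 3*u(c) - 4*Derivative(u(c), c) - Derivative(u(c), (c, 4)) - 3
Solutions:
 u(c) = c^2 - 4*c/3 + (C1 + C2*c)*exp(-c) + (C3*sin(sqrt(2)*c) + C4*cos(sqrt(2)*c))*exp(c) + 7/9


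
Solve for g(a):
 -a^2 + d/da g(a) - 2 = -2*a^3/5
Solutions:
 g(a) = C1 - a^4/10 + a^3/3 + 2*a


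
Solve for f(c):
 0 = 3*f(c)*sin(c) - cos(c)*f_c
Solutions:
 f(c) = C1/cos(c)^3


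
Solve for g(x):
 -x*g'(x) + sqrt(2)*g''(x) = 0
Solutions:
 g(x) = C1 + C2*erfi(2^(1/4)*x/2)


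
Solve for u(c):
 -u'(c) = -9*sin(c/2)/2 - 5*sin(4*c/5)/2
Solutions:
 u(c) = C1 - 9*cos(c/2) - 25*cos(4*c/5)/8


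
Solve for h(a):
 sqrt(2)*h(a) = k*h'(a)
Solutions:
 h(a) = C1*exp(sqrt(2)*a/k)


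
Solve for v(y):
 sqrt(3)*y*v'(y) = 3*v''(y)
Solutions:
 v(y) = C1 + C2*erfi(sqrt(2)*3^(3/4)*y/6)


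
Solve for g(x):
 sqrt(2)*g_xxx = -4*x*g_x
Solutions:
 g(x) = C1 + Integral(C2*airyai(-sqrt(2)*x) + C3*airybi(-sqrt(2)*x), x)


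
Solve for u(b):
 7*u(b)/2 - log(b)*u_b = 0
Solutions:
 u(b) = C1*exp(7*li(b)/2)


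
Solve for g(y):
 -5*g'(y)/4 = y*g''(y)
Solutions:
 g(y) = C1 + C2/y^(1/4)


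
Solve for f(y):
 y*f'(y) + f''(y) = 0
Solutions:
 f(y) = C1 + C2*erf(sqrt(2)*y/2)


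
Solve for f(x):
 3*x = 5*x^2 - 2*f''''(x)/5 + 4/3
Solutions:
 f(x) = C1 + C2*x + C3*x^2 + C4*x^3 + 5*x^6/144 - x^5/16 + 5*x^4/36


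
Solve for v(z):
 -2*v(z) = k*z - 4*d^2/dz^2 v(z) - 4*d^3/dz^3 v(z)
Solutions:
 v(z) = C1*exp(-z*(2*2^(2/3)/(3*sqrt(57) + 23)^(1/3) + 4 + 2^(1/3)*(3*sqrt(57) + 23)^(1/3))/12)*sin(2^(1/3)*sqrt(3)*z*(-(3*sqrt(57) + 23)^(1/3) + 2*2^(1/3)/(3*sqrt(57) + 23)^(1/3))/12) + C2*exp(-z*(2*2^(2/3)/(3*sqrt(57) + 23)^(1/3) + 4 + 2^(1/3)*(3*sqrt(57) + 23)^(1/3))/12)*cos(2^(1/3)*sqrt(3)*z*(-(3*sqrt(57) + 23)^(1/3) + 2*2^(1/3)/(3*sqrt(57) + 23)^(1/3))/12) + C3*exp(z*(-2 + 2*2^(2/3)/(3*sqrt(57) + 23)^(1/3) + 2^(1/3)*(3*sqrt(57) + 23)^(1/3))/6) - k*z/2


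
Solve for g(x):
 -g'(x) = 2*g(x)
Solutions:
 g(x) = C1*exp(-2*x)


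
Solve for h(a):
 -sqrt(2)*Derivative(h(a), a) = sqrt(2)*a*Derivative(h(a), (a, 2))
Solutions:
 h(a) = C1 + C2*log(a)


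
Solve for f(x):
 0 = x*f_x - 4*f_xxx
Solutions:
 f(x) = C1 + Integral(C2*airyai(2^(1/3)*x/2) + C3*airybi(2^(1/3)*x/2), x)


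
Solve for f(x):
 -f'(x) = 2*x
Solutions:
 f(x) = C1 - x^2


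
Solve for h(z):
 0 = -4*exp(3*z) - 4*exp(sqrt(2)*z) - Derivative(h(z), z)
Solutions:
 h(z) = C1 - 4*exp(3*z)/3 - 2*sqrt(2)*exp(sqrt(2)*z)


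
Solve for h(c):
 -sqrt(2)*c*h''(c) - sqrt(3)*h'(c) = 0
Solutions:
 h(c) = C1 + C2*c^(1 - sqrt(6)/2)


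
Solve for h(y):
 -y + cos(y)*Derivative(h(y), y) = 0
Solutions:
 h(y) = C1 + Integral(y/cos(y), y)


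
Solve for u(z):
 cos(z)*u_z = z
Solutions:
 u(z) = C1 + Integral(z/cos(z), z)


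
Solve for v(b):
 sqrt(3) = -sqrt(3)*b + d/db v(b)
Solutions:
 v(b) = C1 + sqrt(3)*b^2/2 + sqrt(3)*b


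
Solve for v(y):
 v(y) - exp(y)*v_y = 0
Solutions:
 v(y) = C1*exp(-exp(-y))


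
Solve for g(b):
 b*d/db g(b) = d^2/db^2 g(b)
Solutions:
 g(b) = C1 + C2*erfi(sqrt(2)*b/2)


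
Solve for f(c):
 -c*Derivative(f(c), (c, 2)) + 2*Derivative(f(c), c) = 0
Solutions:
 f(c) = C1 + C2*c^3


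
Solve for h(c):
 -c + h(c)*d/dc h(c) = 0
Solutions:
 h(c) = -sqrt(C1 + c^2)
 h(c) = sqrt(C1 + c^2)


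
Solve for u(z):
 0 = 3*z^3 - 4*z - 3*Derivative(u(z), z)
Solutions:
 u(z) = C1 + z^4/4 - 2*z^2/3


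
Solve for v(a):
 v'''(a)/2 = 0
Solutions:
 v(a) = C1 + C2*a + C3*a^2


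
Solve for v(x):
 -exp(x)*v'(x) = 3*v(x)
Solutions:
 v(x) = C1*exp(3*exp(-x))


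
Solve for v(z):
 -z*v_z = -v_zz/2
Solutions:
 v(z) = C1 + C2*erfi(z)


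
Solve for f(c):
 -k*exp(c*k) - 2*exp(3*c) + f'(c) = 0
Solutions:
 f(c) = C1 + 2*exp(3*c)/3 + exp(c*k)


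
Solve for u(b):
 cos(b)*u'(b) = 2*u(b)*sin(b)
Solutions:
 u(b) = C1/cos(b)^2


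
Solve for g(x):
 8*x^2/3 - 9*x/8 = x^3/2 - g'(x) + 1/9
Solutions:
 g(x) = C1 + x^4/8 - 8*x^3/9 + 9*x^2/16 + x/9


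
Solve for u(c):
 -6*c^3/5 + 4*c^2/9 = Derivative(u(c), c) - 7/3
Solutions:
 u(c) = C1 - 3*c^4/10 + 4*c^3/27 + 7*c/3


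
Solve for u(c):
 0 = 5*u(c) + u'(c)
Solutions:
 u(c) = C1*exp(-5*c)


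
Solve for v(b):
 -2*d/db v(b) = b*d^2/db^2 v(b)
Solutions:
 v(b) = C1 + C2/b


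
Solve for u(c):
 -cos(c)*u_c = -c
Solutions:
 u(c) = C1 + Integral(c/cos(c), c)


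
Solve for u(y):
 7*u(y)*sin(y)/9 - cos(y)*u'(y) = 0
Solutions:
 u(y) = C1/cos(y)^(7/9)


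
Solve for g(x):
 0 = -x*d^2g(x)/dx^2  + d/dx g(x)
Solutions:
 g(x) = C1 + C2*x^2


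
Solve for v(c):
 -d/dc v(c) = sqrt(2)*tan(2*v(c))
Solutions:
 v(c) = -asin(C1*exp(-2*sqrt(2)*c))/2 + pi/2
 v(c) = asin(C1*exp(-2*sqrt(2)*c))/2


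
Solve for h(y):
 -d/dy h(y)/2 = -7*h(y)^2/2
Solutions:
 h(y) = -1/(C1 + 7*y)


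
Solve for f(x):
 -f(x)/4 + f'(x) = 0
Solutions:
 f(x) = C1*exp(x/4)


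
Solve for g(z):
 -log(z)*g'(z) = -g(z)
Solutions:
 g(z) = C1*exp(li(z))


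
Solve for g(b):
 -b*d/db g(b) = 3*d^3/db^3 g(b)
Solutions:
 g(b) = C1 + Integral(C2*airyai(-3^(2/3)*b/3) + C3*airybi(-3^(2/3)*b/3), b)


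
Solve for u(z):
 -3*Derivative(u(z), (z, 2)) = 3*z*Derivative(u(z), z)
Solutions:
 u(z) = C1 + C2*erf(sqrt(2)*z/2)


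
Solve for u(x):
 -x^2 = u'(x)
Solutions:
 u(x) = C1 - x^3/3


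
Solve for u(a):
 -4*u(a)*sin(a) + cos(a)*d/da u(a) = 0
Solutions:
 u(a) = C1/cos(a)^4


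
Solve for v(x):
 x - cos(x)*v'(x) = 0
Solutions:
 v(x) = C1 + Integral(x/cos(x), x)


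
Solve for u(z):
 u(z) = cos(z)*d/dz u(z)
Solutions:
 u(z) = C1*sqrt(sin(z) + 1)/sqrt(sin(z) - 1)


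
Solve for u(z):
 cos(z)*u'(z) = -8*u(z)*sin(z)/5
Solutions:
 u(z) = C1*cos(z)^(8/5)


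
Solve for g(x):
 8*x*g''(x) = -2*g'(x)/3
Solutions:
 g(x) = C1 + C2*x^(11/12)


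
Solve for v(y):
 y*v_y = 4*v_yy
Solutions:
 v(y) = C1 + C2*erfi(sqrt(2)*y/4)


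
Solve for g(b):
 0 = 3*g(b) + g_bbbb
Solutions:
 g(b) = (C1*sin(sqrt(2)*3^(1/4)*b/2) + C2*cos(sqrt(2)*3^(1/4)*b/2))*exp(-sqrt(2)*3^(1/4)*b/2) + (C3*sin(sqrt(2)*3^(1/4)*b/2) + C4*cos(sqrt(2)*3^(1/4)*b/2))*exp(sqrt(2)*3^(1/4)*b/2)


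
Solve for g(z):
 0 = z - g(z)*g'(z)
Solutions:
 g(z) = -sqrt(C1 + z^2)
 g(z) = sqrt(C1 + z^2)


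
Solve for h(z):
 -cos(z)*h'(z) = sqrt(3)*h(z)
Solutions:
 h(z) = C1*(sin(z) - 1)^(sqrt(3)/2)/(sin(z) + 1)^(sqrt(3)/2)


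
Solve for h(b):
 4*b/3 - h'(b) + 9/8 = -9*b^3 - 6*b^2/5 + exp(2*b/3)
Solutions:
 h(b) = C1 + 9*b^4/4 + 2*b^3/5 + 2*b^2/3 + 9*b/8 - 3*exp(2*b/3)/2


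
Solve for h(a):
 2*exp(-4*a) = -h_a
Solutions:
 h(a) = C1 + exp(-4*a)/2


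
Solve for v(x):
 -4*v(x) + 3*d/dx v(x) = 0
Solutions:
 v(x) = C1*exp(4*x/3)


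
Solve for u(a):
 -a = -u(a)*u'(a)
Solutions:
 u(a) = -sqrt(C1 + a^2)
 u(a) = sqrt(C1 + a^2)


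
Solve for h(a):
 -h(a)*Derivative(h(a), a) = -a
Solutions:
 h(a) = -sqrt(C1 + a^2)
 h(a) = sqrt(C1 + a^2)


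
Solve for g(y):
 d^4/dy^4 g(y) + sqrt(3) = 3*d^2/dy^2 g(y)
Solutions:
 g(y) = C1 + C2*y + C3*exp(-sqrt(3)*y) + C4*exp(sqrt(3)*y) + sqrt(3)*y^2/6


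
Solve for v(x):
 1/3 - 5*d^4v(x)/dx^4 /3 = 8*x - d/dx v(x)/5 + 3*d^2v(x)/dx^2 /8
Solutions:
 v(x) = C1 + C2*exp(30^(1/3)*x*(-(16 + sqrt(286))^(1/3) + 30^(1/3)/(16 + sqrt(286))^(1/3))/40)*sin(10^(1/3)*3^(1/6)*x*(3*10^(1/3)/(16 + sqrt(286))^(1/3) + 3^(2/3)*(16 + sqrt(286))^(1/3))/40) + C3*exp(30^(1/3)*x*(-(16 + sqrt(286))^(1/3) + 30^(1/3)/(16 + sqrt(286))^(1/3))/40)*cos(10^(1/3)*3^(1/6)*x*(3*10^(1/3)/(16 + sqrt(286))^(1/3) + 3^(2/3)*(16 + sqrt(286))^(1/3))/40) + C4*exp(-30^(1/3)*x*(-(16 + sqrt(286))^(1/3) + 30^(1/3)/(16 + sqrt(286))^(1/3))/20) + 20*x^2 + 220*x/3


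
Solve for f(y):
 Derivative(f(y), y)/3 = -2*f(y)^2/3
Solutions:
 f(y) = 1/(C1 + 2*y)


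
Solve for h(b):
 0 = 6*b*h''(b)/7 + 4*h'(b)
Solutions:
 h(b) = C1 + C2/b^(11/3)


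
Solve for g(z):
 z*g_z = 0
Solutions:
 g(z) = C1


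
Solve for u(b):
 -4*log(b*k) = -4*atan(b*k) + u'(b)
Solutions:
 u(b) = C1 - 4*b*log(b*k) + 4*b + 4*Piecewise((b*atan(b*k) - log(b^2*k^2 + 1)/(2*k), Ne(k, 0)), (0, True))


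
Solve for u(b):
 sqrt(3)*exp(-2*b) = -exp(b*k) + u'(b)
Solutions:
 u(b) = C1 - sqrt(3)*exp(-2*b)/2 + exp(b*k)/k


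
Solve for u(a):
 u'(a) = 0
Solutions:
 u(a) = C1


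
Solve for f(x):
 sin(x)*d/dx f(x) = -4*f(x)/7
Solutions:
 f(x) = C1*(cos(x) + 1)^(2/7)/(cos(x) - 1)^(2/7)


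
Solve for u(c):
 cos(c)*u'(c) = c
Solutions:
 u(c) = C1 + Integral(c/cos(c), c)


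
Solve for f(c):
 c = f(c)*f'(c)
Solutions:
 f(c) = -sqrt(C1 + c^2)
 f(c) = sqrt(C1 + c^2)


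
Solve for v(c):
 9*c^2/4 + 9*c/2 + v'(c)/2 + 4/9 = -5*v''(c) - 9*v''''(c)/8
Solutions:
 v(c) = C1 + C2*exp(-2^(1/3)*c*(-3*(3 + sqrt(48729)/9)^(1/3) + 20*2^(1/3)/(3 + sqrt(48729)/9)^(1/3))/18)*sin(sqrt(3)*c*(40/(6 + 2*sqrt(48729)/9)^(1/3) + 3*(6 + 2*sqrt(48729)/9)^(1/3))/18) + C3*exp(-2^(1/3)*c*(-3*(3 + sqrt(48729)/9)^(1/3) + 20*2^(1/3)/(3 + sqrt(48729)/9)^(1/3))/18)*cos(sqrt(3)*c*(40/(6 + 2*sqrt(48729)/9)^(1/3) + 3*(6 + 2*sqrt(48729)/9)^(1/3))/18) + C4*exp(2^(1/3)*c*(-3*(3 + sqrt(48729)/9)^(1/3) + 20*2^(1/3)/(3 + sqrt(48729)/9)^(1/3))/9) - 3*c^3/2 + 81*c^2/2 - 7298*c/9


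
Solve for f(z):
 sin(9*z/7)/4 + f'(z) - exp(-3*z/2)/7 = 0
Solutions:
 f(z) = C1 + 7*cos(9*z/7)/36 - 2*exp(-3*z/2)/21


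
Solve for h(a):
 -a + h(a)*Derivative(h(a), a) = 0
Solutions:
 h(a) = -sqrt(C1 + a^2)
 h(a) = sqrt(C1 + a^2)


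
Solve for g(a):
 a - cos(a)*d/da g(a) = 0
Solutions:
 g(a) = C1 + Integral(a/cos(a), a)


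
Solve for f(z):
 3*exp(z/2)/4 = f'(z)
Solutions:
 f(z) = C1 + 3*exp(z/2)/2


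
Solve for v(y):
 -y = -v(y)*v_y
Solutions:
 v(y) = -sqrt(C1 + y^2)
 v(y) = sqrt(C1 + y^2)


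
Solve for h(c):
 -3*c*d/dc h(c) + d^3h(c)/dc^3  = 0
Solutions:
 h(c) = C1 + Integral(C2*airyai(3^(1/3)*c) + C3*airybi(3^(1/3)*c), c)


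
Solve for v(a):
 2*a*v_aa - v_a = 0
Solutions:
 v(a) = C1 + C2*a^(3/2)


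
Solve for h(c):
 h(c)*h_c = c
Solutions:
 h(c) = -sqrt(C1 + c^2)
 h(c) = sqrt(C1 + c^2)


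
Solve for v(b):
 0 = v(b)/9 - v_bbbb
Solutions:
 v(b) = C1*exp(-sqrt(3)*b/3) + C2*exp(sqrt(3)*b/3) + C3*sin(sqrt(3)*b/3) + C4*cos(sqrt(3)*b/3)


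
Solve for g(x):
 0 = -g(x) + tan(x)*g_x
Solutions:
 g(x) = C1*sin(x)


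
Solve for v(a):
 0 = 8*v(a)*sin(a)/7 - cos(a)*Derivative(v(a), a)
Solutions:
 v(a) = C1/cos(a)^(8/7)


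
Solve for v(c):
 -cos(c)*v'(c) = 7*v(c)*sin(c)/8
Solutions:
 v(c) = C1*cos(c)^(7/8)


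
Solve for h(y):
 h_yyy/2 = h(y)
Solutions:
 h(y) = C3*exp(2^(1/3)*y) + (C1*sin(2^(1/3)*sqrt(3)*y/2) + C2*cos(2^(1/3)*sqrt(3)*y/2))*exp(-2^(1/3)*y/2)


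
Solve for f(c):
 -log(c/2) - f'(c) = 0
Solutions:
 f(c) = C1 - c*log(c) + c*log(2) + c


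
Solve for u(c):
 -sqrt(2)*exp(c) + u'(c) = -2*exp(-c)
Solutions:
 u(c) = C1 + sqrt(2)*exp(c) + 2*exp(-c)


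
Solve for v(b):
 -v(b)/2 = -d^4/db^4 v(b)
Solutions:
 v(b) = C1*exp(-2^(3/4)*b/2) + C2*exp(2^(3/4)*b/2) + C3*sin(2^(3/4)*b/2) + C4*cos(2^(3/4)*b/2)


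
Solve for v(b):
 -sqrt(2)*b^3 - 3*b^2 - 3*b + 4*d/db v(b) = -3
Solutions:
 v(b) = C1 + sqrt(2)*b^4/16 + b^3/4 + 3*b^2/8 - 3*b/4


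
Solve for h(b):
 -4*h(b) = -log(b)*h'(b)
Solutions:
 h(b) = C1*exp(4*li(b))


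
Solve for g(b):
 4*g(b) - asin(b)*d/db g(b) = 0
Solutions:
 g(b) = C1*exp(4*Integral(1/asin(b), b))


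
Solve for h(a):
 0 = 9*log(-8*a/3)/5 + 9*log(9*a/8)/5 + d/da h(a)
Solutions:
 h(a) = C1 - 18*a*log(a)/5 + 9*a*(-log(3) + 2 - I*pi)/5


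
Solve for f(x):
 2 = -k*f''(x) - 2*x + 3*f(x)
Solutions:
 f(x) = C1*exp(-sqrt(3)*x*sqrt(1/k)) + C2*exp(sqrt(3)*x*sqrt(1/k)) + 2*x/3 + 2/3


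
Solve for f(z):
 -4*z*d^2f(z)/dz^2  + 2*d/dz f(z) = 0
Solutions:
 f(z) = C1 + C2*z^(3/2)


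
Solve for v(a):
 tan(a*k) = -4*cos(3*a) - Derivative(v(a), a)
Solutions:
 v(a) = C1 - Piecewise((-log(cos(a*k))/k, Ne(k, 0)), (0, True)) - 4*sin(3*a)/3


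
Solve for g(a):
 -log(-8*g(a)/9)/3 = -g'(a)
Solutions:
 -3*Integral(1/(log(-_y) - 2*log(3) + 3*log(2)), (_y, g(a))) = C1 - a


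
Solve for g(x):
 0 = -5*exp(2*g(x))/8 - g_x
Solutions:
 g(x) = log(-sqrt(1/(C1 + 5*x))) + log(2)
 g(x) = log(1/(C1 + 5*x))/2 + log(2)


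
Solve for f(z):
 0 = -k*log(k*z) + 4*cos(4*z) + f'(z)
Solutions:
 f(z) = C1 + k*z*(log(k*z) - 1) - sin(4*z)


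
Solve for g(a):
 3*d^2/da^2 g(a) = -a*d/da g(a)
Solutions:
 g(a) = C1 + C2*erf(sqrt(6)*a/6)


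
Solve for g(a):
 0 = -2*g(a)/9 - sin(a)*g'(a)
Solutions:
 g(a) = C1*(cos(a) + 1)^(1/9)/(cos(a) - 1)^(1/9)


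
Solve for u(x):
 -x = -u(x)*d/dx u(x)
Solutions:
 u(x) = -sqrt(C1 + x^2)
 u(x) = sqrt(C1 + x^2)


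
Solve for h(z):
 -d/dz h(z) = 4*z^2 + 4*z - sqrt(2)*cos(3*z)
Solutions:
 h(z) = C1 - 4*z^3/3 - 2*z^2 + sqrt(2)*sin(3*z)/3


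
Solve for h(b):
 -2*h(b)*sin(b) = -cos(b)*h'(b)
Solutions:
 h(b) = C1/cos(b)^2


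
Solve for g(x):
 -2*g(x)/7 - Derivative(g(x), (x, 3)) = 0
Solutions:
 g(x) = C3*exp(-2^(1/3)*7^(2/3)*x/7) + (C1*sin(2^(1/3)*sqrt(3)*7^(2/3)*x/14) + C2*cos(2^(1/3)*sqrt(3)*7^(2/3)*x/14))*exp(2^(1/3)*7^(2/3)*x/14)


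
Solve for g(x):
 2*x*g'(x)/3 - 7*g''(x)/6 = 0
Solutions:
 g(x) = C1 + C2*erfi(sqrt(14)*x/7)


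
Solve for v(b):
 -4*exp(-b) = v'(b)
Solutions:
 v(b) = C1 + 4*exp(-b)


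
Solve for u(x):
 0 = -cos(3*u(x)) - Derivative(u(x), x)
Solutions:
 u(x) = -asin((C1 + exp(6*x))/(C1 - exp(6*x)))/3 + pi/3
 u(x) = asin((C1 + exp(6*x))/(C1 - exp(6*x)))/3


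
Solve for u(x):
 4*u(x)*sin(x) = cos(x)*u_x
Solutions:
 u(x) = C1/cos(x)^4


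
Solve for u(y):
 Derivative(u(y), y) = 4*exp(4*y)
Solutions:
 u(y) = C1 + exp(4*y)


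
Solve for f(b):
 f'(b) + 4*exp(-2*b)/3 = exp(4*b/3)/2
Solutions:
 f(b) = C1 + 3*exp(4*b/3)/8 + 2*exp(-2*b)/3


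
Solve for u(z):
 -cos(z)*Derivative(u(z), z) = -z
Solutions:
 u(z) = C1 + Integral(z/cos(z), z)


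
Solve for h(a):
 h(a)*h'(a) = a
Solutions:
 h(a) = -sqrt(C1 + a^2)
 h(a) = sqrt(C1 + a^2)


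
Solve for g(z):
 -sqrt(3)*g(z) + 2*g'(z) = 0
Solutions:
 g(z) = C1*exp(sqrt(3)*z/2)


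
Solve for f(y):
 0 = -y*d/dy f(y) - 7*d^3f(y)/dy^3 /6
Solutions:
 f(y) = C1 + Integral(C2*airyai(-6^(1/3)*7^(2/3)*y/7) + C3*airybi(-6^(1/3)*7^(2/3)*y/7), y)


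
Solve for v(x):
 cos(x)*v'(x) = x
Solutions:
 v(x) = C1 + Integral(x/cos(x), x)


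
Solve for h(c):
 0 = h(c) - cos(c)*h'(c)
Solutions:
 h(c) = C1*sqrt(sin(c) + 1)/sqrt(sin(c) - 1)


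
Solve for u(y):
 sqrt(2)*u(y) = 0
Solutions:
 u(y) = 0


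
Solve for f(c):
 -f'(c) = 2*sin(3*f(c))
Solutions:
 f(c) = -acos((-C1 - exp(12*c))/(C1 - exp(12*c)))/3 + 2*pi/3
 f(c) = acos((-C1 - exp(12*c))/(C1 - exp(12*c)))/3


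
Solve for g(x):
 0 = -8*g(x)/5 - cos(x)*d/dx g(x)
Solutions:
 g(x) = C1*(sin(x) - 1)^(4/5)/(sin(x) + 1)^(4/5)


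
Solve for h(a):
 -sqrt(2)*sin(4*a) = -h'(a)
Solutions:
 h(a) = C1 - sqrt(2)*cos(4*a)/4


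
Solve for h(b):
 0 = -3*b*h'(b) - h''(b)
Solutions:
 h(b) = C1 + C2*erf(sqrt(6)*b/2)


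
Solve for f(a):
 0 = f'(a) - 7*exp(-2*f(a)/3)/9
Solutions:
 f(a) = 3*log(-sqrt(C1 + 7*a)) - 6*log(3) + 3*log(6)/2
 f(a) = 3*log(C1 + 7*a)/2 - 6*log(3) + 3*log(6)/2


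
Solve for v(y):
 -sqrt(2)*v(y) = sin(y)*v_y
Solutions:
 v(y) = C1*(cos(y) + 1)^(sqrt(2)/2)/(cos(y) - 1)^(sqrt(2)/2)


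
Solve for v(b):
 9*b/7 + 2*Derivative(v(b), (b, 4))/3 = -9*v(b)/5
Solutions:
 v(b) = -5*b/7 + (C1*sin(15^(3/4)*2^(1/4)*b/10) + C2*cos(15^(3/4)*2^(1/4)*b/10))*exp(-15^(3/4)*2^(1/4)*b/10) + (C3*sin(15^(3/4)*2^(1/4)*b/10) + C4*cos(15^(3/4)*2^(1/4)*b/10))*exp(15^(3/4)*2^(1/4)*b/10)


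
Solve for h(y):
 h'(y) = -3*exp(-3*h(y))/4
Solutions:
 h(y) = log(C1 - 9*y/4)/3
 h(y) = log((-1 - sqrt(3)*I)*(C1 - 9*y/4)^(1/3)/2)
 h(y) = log((-1 + sqrt(3)*I)*(C1 - 9*y/4)^(1/3)/2)
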